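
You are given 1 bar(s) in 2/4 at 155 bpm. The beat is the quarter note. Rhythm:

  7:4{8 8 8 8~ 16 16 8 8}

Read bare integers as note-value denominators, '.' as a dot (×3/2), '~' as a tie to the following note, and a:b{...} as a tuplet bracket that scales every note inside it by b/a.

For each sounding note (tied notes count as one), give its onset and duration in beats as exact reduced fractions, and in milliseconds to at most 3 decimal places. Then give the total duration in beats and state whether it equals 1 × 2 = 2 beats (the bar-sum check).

1) 0.0ms=0b +110.599ms=2/7b
2) 110.599ms=2/7b +110.599ms=2/7b
3) 221.198ms=4/7b +110.599ms=2/7b
4) 331.797ms=6/7b +165.899ms=3/7b
5) 497.696ms=9/7b +55.3ms=1/7b
6) 552.995ms=10/7b +110.599ms=2/7b
7) 663.594ms=12/7b +110.599ms=2/7b
Σ=2b of 2 (155bpm 2/4) — PASS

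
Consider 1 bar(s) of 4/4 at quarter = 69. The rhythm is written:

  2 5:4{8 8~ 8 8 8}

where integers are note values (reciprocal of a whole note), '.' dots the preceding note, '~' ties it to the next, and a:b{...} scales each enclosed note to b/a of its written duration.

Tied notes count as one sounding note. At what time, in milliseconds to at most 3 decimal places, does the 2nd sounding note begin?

note 2 onset = 2b = 1739.13ms

1. 0.0ms @ 0 + 1739.13ms (2)
2. 1739.13ms @ 2 + 347.826ms (2/5)
3. 2086.957ms @ 12/5 + 695.652ms (4/5)
4. 2782.609ms @ 16/5 + 347.826ms (2/5)
5. 3130.435ms @ 18/5 + 347.826ms (2/5)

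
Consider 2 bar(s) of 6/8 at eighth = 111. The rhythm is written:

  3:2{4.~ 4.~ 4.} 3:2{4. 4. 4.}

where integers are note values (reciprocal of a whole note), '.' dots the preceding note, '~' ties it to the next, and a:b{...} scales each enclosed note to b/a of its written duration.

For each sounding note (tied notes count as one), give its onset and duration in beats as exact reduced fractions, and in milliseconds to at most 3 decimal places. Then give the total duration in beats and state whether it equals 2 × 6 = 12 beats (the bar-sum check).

1) 0.0ms=0b +3243.243ms=6b
2) 3243.243ms=6b +1081.081ms=2b
3) 4324.324ms=8b +1081.081ms=2b
4) 5405.405ms=10b +1081.081ms=2b
Σ=12b of 12 (111bpm 6/8) — PASS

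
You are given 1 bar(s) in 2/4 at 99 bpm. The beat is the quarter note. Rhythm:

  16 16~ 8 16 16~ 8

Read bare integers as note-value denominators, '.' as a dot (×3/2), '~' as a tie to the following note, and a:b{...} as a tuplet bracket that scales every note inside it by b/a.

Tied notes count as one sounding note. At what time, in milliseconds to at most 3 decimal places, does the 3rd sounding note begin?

note 3 onset = 1b = 606.061ms

1. 0.0ms @ 0 + 151.515ms (1/4)
2. 151.515ms @ 1/4 + 454.545ms (3/4)
3. 606.061ms @ 1 + 151.515ms (1/4)
4. 757.576ms @ 5/4 + 454.545ms (3/4)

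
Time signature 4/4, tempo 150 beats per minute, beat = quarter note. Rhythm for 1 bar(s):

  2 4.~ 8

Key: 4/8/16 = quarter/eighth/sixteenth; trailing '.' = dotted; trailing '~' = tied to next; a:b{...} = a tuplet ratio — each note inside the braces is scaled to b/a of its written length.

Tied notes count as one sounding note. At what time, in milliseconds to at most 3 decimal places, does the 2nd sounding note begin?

1. 0.0ms @ 0 + 800.0ms (2)
2. 800.0ms @ 2 + 800.0ms (2)

note 2 onset = 2b = 800.0ms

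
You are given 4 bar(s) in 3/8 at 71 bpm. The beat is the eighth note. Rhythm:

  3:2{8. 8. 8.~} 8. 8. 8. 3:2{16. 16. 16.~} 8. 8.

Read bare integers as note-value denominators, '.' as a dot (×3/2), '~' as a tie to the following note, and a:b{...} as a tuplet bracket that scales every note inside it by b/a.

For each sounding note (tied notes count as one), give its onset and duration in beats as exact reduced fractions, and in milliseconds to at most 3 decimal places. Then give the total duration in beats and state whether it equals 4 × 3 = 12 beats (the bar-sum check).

1) 0.0ms=0b +845.07ms=1b
2) 845.07ms=1b +845.07ms=1b
3) 1690.141ms=2b +2112.676ms=5/2b
4) 3802.817ms=9/2b +1267.606ms=3/2b
5) 5070.423ms=6b +1267.606ms=3/2b
6) 6338.028ms=15/2b +422.535ms=1/2b
7) 6760.563ms=8b +422.535ms=1/2b
8) 7183.099ms=17/2b +1690.141ms=2b
9) 8873.239ms=21/2b +1267.606ms=3/2b
Σ=12b of 12 (71bpm 3/8) — PASS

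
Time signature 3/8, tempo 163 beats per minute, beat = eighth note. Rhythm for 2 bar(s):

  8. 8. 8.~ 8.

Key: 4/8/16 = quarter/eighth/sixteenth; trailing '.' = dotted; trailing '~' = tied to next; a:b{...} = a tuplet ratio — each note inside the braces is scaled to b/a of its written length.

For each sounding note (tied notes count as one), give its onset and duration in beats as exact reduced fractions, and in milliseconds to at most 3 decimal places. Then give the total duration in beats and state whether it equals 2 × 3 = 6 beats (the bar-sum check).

1) 0.0ms=0b +552.147ms=3/2b
2) 552.147ms=3/2b +552.147ms=3/2b
3) 1104.294ms=3b +1104.294ms=3b
Σ=6b of 6 (163bpm 3/8) — PASS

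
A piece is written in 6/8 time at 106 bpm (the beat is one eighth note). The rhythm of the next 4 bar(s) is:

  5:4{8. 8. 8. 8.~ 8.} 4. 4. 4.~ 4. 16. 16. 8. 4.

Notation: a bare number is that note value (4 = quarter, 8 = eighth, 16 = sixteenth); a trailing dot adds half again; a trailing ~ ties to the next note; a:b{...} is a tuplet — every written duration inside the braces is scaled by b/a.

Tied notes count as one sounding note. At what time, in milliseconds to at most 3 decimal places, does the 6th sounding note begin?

note 6 onset = 9b = 5094.34ms

1. 0.0ms @ 0 + 679.245ms (6/5)
2. 679.245ms @ 6/5 + 679.245ms (6/5)
3. 1358.491ms @ 12/5 + 679.245ms (6/5)
4. 2037.736ms @ 18/5 + 1358.491ms (12/5)
5. 3396.226ms @ 6 + 1698.113ms (3)
6. 5094.34ms @ 9 + 1698.113ms (3)
7. 6792.453ms @ 12 + 3396.226ms (6)
8. 10188.679ms @ 18 + 424.528ms (3/4)
9. 10613.208ms @ 75/4 + 424.528ms (3/4)
10. 11037.736ms @ 39/2 + 849.057ms (3/2)
11. 11886.792ms @ 21 + 1698.113ms (3)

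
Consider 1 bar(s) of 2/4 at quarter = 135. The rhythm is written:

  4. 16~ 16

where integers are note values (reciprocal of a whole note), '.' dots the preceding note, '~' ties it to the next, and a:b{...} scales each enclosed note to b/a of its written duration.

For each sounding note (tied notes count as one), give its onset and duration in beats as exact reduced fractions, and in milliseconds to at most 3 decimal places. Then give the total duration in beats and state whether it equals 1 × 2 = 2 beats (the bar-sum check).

1) 0.0ms=0b +666.667ms=3/2b
2) 666.667ms=3/2b +222.222ms=1/2b
Σ=2b of 2 (135bpm 2/4) — PASS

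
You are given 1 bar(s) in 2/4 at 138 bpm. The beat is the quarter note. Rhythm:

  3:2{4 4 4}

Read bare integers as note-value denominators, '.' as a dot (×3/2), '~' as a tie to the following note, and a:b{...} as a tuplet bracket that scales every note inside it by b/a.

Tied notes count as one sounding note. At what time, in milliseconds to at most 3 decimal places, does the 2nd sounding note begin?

1. 0.0ms @ 0 + 289.855ms (2/3)
2. 289.855ms @ 2/3 + 289.855ms (2/3)
3. 579.71ms @ 4/3 + 289.855ms (2/3)

note 2 onset = 2/3b = 289.855ms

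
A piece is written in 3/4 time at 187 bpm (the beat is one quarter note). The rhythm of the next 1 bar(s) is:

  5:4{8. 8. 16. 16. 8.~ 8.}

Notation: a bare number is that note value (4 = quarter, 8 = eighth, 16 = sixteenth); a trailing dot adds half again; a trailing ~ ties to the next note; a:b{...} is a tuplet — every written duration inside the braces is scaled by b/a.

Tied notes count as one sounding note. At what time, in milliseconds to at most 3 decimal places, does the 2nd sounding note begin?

note 2 onset = 3/5b = 192.513ms

1. 0.0ms @ 0 + 192.513ms (3/5)
2. 192.513ms @ 3/5 + 192.513ms (3/5)
3. 385.027ms @ 6/5 + 96.257ms (3/10)
4. 481.283ms @ 3/2 + 96.257ms (3/10)
5. 577.54ms @ 9/5 + 385.027ms (6/5)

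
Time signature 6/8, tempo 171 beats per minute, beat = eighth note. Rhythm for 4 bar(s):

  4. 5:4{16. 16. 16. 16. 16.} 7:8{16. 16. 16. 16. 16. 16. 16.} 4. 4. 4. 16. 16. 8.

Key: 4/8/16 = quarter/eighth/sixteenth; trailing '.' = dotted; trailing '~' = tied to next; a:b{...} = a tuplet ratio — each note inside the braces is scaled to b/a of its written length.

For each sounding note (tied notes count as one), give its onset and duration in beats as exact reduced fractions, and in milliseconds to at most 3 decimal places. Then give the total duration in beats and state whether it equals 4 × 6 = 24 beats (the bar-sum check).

1) 0.0ms=0b +1052.632ms=3b
2) 1052.632ms=3b +210.526ms=3/5b
3) 1263.158ms=18/5b +210.526ms=3/5b
4) 1473.684ms=21/5b +210.526ms=3/5b
5) 1684.211ms=24/5b +210.526ms=3/5b
6) 1894.737ms=27/5b +210.526ms=3/5b
7) 2105.263ms=6b +300.752ms=6/7b
8) 2406.015ms=48/7b +300.752ms=6/7b
9) 2706.767ms=54/7b +300.752ms=6/7b
10) 3007.519ms=60/7b +300.752ms=6/7b
11) 3308.271ms=66/7b +300.752ms=6/7b
12) 3609.023ms=72/7b +300.752ms=6/7b
13) 3909.774ms=78/7b +300.752ms=6/7b
14) 4210.526ms=12b +1052.632ms=3b
15) 5263.158ms=15b +1052.632ms=3b
16) 6315.789ms=18b +1052.632ms=3b
17) 7368.421ms=21b +263.158ms=3/4b
18) 7631.579ms=87/4b +263.158ms=3/4b
19) 7894.737ms=45/2b +526.316ms=3/2b
Σ=24b of 24 (171bpm 6/8) — PASS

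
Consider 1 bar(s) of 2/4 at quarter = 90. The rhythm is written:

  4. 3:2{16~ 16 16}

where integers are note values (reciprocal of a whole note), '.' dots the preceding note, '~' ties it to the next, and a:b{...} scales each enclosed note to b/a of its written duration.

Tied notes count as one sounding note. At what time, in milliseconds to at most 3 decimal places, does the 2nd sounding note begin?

note 2 onset = 3/2b = 1000.0ms

1. 0.0ms @ 0 + 1000.0ms (3/2)
2. 1000.0ms @ 3/2 + 222.222ms (1/3)
3. 1222.222ms @ 11/6 + 111.111ms (1/6)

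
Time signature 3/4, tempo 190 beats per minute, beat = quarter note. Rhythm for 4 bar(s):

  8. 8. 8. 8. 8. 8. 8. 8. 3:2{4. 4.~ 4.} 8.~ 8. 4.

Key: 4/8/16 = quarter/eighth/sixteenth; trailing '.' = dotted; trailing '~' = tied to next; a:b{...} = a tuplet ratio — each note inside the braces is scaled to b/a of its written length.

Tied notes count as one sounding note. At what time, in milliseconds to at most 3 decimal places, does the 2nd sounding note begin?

1. 0.0ms @ 0 + 236.842ms (3/4)
2. 236.842ms @ 3/4 + 236.842ms (3/4)
3. 473.684ms @ 3/2 + 236.842ms (3/4)
4. 710.526ms @ 9/4 + 236.842ms (3/4)
5. 947.368ms @ 3 + 236.842ms (3/4)
6. 1184.211ms @ 15/4 + 236.842ms (3/4)
7. 1421.053ms @ 9/2 + 236.842ms (3/4)
8. 1657.895ms @ 21/4 + 236.842ms (3/4)
9. 1894.737ms @ 6 + 315.789ms (1)
10. 2210.526ms @ 7 + 631.579ms (2)
11. 2842.105ms @ 9 + 473.684ms (3/2)
12. 3315.789ms @ 21/2 + 473.684ms (3/2)

note 2 onset = 3/4b = 236.842ms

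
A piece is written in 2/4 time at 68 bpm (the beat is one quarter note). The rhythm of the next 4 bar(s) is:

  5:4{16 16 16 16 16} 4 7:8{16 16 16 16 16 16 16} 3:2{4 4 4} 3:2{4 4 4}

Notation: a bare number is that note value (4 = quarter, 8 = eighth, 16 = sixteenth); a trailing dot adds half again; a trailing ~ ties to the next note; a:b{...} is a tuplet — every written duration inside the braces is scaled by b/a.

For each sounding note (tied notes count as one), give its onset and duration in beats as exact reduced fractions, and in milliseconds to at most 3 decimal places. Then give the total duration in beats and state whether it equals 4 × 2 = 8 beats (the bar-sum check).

1) 0.0ms=0b +176.471ms=1/5b
2) 176.471ms=1/5b +176.471ms=1/5b
3) 352.941ms=2/5b +176.471ms=1/5b
4) 529.412ms=3/5b +176.471ms=1/5b
5) 705.882ms=4/5b +176.471ms=1/5b
6) 882.353ms=1b +882.353ms=1b
7) 1764.706ms=2b +252.101ms=2/7b
8) 2016.807ms=16/7b +252.101ms=2/7b
9) 2268.908ms=18/7b +252.101ms=2/7b
10) 2521.008ms=20/7b +252.101ms=2/7b
11) 2773.109ms=22/7b +252.101ms=2/7b
12) 3025.21ms=24/7b +252.101ms=2/7b
13) 3277.311ms=26/7b +252.101ms=2/7b
14) 3529.412ms=4b +588.235ms=2/3b
15) 4117.647ms=14/3b +588.235ms=2/3b
16) 4705.882ms=16/3b +588.235ms=2/3b
17) 5294.118ms=6b +588.235ms=2/3b
18) 5882.353ms=20/3b +588.235ms=2/3b
19) 6470.588ms=22/3b +588.235ms=2/3b
Σ=8b of 8 (68bpm 2/4) — PASS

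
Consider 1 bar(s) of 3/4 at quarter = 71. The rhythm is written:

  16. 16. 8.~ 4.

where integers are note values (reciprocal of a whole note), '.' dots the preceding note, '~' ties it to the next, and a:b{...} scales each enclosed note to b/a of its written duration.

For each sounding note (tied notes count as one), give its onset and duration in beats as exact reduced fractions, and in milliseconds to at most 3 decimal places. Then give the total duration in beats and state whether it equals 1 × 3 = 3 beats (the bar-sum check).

1) 0.0ms=0b +316.901ms=3/8b
2) 316.901ms=3/8b +316.901ms=3/8b
3) 633.803ms=3/4b +1901.408ms=9/4b
Σ=3b of 3 (71bpm 3/4) — PASS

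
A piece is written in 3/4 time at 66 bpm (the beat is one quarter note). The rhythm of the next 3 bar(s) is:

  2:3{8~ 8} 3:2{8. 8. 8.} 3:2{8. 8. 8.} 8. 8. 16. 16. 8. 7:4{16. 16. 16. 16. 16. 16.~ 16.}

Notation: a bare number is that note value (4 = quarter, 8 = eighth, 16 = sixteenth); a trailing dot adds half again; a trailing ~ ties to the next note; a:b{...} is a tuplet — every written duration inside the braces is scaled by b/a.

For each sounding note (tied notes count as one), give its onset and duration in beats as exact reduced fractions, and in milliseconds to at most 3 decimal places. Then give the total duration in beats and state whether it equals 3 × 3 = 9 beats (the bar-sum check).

1) 0.0ms=0b +1363.636ms=3/2b
2) 1363.636ms=3/2b +454.545ms=1/2b
3) 1818.182ms=2b +454.545ms=1/2b
4) 2272.727ms=5/2b +454.545ms=1/2b
5) 2727.273ms=3b +454.545ms=1/2b
6) 3181.818ms=7/2b +454.545ms=1/2b
7) 3636.364ms=4b +454.545ms=1/2b
8) 4090.909ms=9/2b +681.818ms=3/4b
9) 4772.727ms=21/4b +681.818ms=3/4b
10) 5454.545ms=6b +340.909ms=3/8b
11) 5795.455ms=51/8b +340.909ms=3/8b
12) 6136.364ms=27/4b +681.818ms=3/4b
13) 6818.182ms=15/2b +194.805ms=3/14b
14) 7012.987ms=54/7b +194.805ms=3/14b
15) 7207.792ms=111/14b +194.805ms=3/14b
16) 7402.597ms=57/7b +194.805ms=3/14b
17) 7597.403ms=117/14b +194.805ms=3/14b
18) 7792.208ms=60/7b +389.61ms=3/7b
Σ=9b of 9 (66bpm 3/4) — PASS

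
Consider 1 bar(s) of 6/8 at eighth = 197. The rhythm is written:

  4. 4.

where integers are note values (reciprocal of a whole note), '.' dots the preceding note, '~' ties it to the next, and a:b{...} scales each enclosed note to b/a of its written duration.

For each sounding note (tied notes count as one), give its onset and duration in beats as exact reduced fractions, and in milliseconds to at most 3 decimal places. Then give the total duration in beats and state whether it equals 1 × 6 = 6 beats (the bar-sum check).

1) 0.0ms=0b +913.706ms=3b
2) 913.706ms=3b +913.706ms=3b
Σ=6b of 6 (197bpm 6/8) — PASS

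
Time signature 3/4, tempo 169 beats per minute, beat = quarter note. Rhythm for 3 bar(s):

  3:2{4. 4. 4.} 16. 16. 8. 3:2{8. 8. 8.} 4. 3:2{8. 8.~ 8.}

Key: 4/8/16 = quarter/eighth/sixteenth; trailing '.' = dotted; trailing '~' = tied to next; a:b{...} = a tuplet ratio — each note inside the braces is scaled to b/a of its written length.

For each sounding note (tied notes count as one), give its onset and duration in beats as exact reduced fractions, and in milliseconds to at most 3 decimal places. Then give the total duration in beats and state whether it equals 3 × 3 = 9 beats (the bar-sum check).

1) 0.0ms=0b +355.03ms=1b
2) 355.03ms=1b +355.03ms=1b
3) 710.059ms=2b +355.03ms=1b
4) 1065.089ms=3b +133.136ms=3/8b
5) 1198.225ms=27/8b +133.136ms=3/8b
6) 1331.361ms=15/4b +266.272ms=3/4b
7) 1597.633ms=9/2b +177.515ms=1/2b
8) 1775.148ms=5b +177.515ms=1/2b
9) 1952.663ms=11/2b +177.515ms=1/2b
10) 2130.178ms=6b +532.544ms=3/2b
11) 2662.722ms=15/2b +177.515ms=1/2b
12) 2840.237ms=8b +355.03ms=1b
Σ=9b of 9 (169bpm 3/4) — PASS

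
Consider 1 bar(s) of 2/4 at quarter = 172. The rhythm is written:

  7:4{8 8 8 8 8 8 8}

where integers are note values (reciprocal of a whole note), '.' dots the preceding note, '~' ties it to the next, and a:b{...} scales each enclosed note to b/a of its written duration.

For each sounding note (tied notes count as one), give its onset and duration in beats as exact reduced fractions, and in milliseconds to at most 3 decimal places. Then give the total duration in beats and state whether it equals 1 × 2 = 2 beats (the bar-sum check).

1) 0.0ms=0b +99.668ms=2/7b
2) 99.668ms=2/7b +99.668ms=2/7b
3) 199.336ms=4/7b +99.668ms=2/7b
4) 299.003ms=6/7b +99.668ms=2/7b
5) 398.671ms=8/7b +99.668ms=2/7b
6) 498.339ms=10/7b +99.668ms=2/7b
7) 598.007ms=12/7b +99.668ms=2/7b
Σ=2b of 2 (172bpm 2/4) — PASS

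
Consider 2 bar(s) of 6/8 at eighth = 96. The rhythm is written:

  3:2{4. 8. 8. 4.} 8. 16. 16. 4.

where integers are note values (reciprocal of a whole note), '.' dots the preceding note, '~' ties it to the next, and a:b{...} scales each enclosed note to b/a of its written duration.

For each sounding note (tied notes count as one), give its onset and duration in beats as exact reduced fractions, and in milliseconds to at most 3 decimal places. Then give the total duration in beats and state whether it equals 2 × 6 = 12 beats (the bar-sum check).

1) 0.0ms=0b +1250.0ms=2b
2) 1250.0ms=2b +625.0ms=1b
3) 1875.0ms=3b +625.0ms=1b
4) 2500.0ms=4b +1250.0ms=2b
5) 3750.0ms=6b +937.5ms=3/2b
6) 4687.5ms=15/2b +468.75ms=3/4b
7) 5156.25ms=33/4b +468.75ms=3/4b
8) 5625.0ms=9b +1875.0ms=3b
Σ=12b of 12 (96bpm 6/8) — PASS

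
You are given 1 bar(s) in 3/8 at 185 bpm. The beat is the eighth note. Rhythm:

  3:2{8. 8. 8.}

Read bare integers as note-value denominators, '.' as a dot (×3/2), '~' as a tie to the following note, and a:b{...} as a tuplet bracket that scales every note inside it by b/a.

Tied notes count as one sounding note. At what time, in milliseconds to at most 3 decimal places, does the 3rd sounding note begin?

note 3 onset = 2b = 648.649ms

1. 0.0ms @ 0 + 324.324ms (1)
2. 324.324ms @ 1 + 324.324ms (1)
3. 648.649ms @ 2 + 324.324ms (1)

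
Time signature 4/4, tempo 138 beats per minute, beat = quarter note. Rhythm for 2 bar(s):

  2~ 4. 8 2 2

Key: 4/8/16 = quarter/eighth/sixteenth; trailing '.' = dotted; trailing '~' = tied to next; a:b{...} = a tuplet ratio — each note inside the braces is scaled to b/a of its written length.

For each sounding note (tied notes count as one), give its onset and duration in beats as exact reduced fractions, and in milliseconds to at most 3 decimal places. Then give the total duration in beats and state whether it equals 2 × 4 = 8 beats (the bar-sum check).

1) 0.0ms=0b +1521.739ms=7/2b
2) 1521.739ms=7/2b +217.391ms=1/2b
3) 1739.13ms=4b +869.565ms=2b
4) 2608.696ms=6b +869.565ms=2b
Σ=8b of 8 (138bpm 4/4) — PASS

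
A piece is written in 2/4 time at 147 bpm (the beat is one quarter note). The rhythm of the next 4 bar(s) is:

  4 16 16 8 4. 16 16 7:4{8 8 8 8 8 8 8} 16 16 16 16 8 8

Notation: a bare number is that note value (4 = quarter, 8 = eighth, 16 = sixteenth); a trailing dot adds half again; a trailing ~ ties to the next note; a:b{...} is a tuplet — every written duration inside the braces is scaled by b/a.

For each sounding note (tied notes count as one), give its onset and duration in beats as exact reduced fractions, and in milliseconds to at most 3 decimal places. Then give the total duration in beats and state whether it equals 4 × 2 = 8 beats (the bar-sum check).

1) 0.0ms=0b +408.163ms=1b
2) 408.163ms=1b +102.041ms=1/4b
3) 510.204ms=5/4b +102.041ms=1/4b
4) 612.245ms=3/2b +204.082ms=1/2b
5) 816.327ms=2b +612.245ms=3/2b
6) 1428.571ms=7/2b +102.041ms=1/4b
7) 1530.612ms=15/4b +102.041ms=1/4b
8) 1632.653ms=4b +116.618ms=2/7b
9) 1749.271ms=30/7b +116.618ms=2/7b
10) 1865.889ms=32/7b +116.618ms=2/7b
11) 1982.507ms=34/7b +116.618ms=2/7b
12) 2099.125ms=36/7b +116.618ms=2/7b
13) 2215.743ms=38/7b +116.618ms=2/7b
14) 2332.362ms=40/7b +116.618ms=2/7b
15) 2448.98ms=6b +102.041ms=1/4b
16) 2551.02ms=25/4b +102.041ms=1/4b
17) 2653.061ms=13/2b +102.041ms=1/4b
18) 2755.102ms=27/4b +102.041ms=1/4b
19) 2857.143ms=7b +204.082ms=1/2b
20) 3061.224ms=15/2b +204.082ms=1/2b
Σ=8b of 8 (147bpm 2/4) — PASS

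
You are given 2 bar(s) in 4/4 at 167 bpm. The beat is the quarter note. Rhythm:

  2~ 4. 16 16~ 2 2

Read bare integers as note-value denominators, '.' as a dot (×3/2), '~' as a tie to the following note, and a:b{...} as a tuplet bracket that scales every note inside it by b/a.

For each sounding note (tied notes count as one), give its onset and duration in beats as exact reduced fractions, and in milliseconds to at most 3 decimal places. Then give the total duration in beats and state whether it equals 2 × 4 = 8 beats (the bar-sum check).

1) 0.0ms=0b +1257.485ms=7/2b
2) 1257.485ms=7/2b +89.82ms=1/4b
3) 1347.305ms=15/4b +808.383ms=9/4b
4) 2155.689ms=6b +718.563ms=2b
Σ=8b of 8 (167bpm 4/4) — PASS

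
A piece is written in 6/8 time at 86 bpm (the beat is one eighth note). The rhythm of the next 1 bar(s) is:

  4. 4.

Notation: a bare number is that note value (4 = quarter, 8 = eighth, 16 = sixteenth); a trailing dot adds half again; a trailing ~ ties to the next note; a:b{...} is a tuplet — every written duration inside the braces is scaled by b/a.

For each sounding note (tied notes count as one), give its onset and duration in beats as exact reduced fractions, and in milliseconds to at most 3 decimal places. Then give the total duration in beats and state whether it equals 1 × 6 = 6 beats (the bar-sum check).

1) 0.0ms=0b +2093.023ms=3b
2) 2093.023ms=3b +2093.023ms=3b
Σ=6b of 6 (86bpm 6/8) — PASS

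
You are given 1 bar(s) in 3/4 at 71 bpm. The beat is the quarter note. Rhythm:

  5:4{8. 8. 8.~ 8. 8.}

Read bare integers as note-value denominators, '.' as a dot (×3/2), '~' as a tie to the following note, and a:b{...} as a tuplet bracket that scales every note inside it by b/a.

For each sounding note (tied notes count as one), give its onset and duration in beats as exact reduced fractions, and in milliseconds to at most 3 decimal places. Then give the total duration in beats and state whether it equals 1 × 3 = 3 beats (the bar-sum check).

1) 0.0ms=0b +507.042ms=3/5b
2) 507.042ms=3/5b +507.042ms=3/5b
3) 1014.085ms=6/5b +1014.085ms=6/5b
4) 2028.169ms=12/5b +507.042ms=3/5b
Σ=3b of 3 (71bpm 3/4) — PASS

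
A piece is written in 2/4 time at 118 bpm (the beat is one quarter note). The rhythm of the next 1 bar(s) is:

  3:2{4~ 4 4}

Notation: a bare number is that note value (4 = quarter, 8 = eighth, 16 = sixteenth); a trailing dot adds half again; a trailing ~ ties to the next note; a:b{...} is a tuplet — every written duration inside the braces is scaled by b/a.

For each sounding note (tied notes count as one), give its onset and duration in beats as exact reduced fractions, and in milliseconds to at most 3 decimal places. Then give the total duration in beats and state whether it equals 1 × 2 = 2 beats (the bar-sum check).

1) 0.0ms=0b +677.966ms=4/3b
2) 677.966ms=4/3b +338.983ms=2/3b
Σ=2b of 2 (118bpm 2/4) — PASS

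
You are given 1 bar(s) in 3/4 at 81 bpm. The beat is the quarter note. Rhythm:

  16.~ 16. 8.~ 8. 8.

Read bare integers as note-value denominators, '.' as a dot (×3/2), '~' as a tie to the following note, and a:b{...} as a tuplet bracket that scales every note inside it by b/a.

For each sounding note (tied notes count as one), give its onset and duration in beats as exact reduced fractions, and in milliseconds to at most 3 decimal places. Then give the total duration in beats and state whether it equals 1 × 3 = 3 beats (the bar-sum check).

1) 0.0ms=0b +555.556ms=3/4b
2) 555.556ms=3/4b +1111.111ms=3/2b
3) 1666.667ms=9/4b +555.556ms=3/4b
Σ=3b of 3 (81bpm 3/4) — PASS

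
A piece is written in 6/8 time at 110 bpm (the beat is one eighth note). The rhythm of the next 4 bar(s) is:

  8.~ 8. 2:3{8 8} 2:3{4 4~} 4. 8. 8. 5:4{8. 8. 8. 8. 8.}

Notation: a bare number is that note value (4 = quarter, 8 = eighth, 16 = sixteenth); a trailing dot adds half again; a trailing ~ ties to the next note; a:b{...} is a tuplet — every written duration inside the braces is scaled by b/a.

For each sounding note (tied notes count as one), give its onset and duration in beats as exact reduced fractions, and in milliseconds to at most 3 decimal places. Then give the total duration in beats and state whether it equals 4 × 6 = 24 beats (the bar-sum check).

1) 0.0ms=0b +1636.364ms=3b
2) 1636.364ms=3b +818.182ms=3/2b
3) 2454.545ms=9/2b +818.182ms=3/2b
4) 3272.727ms=6b +1636.364ms=3b
5) 4909.091ms=9b +3272.727ms=6b
6) 8181.818ms=15b +818.182ms=3/2b
7) 9000.0ms=33/2b +818.182ms=3/2b
8) 9818.182ms=18b +654.545ms=6/5b
9) 10472.727ms=96/5b +654.545ms=6/5b
10) 11127.273ms=102/5b +654.545ms=6/5b
11) 11781.818ms=108/5b +654.545ms=6/5b
12) 12436.364ms=114/5b +654.545ms=6/5b
Σ=24b of 24 (110bpm 6/8) — PASS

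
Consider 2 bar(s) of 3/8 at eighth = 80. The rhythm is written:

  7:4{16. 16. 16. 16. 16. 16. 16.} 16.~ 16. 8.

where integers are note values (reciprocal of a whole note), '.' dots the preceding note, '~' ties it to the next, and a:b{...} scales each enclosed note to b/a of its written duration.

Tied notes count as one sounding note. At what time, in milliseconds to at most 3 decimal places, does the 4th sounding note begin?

1. 0.0ms @ 0 + 321.429ms (3/7)
2. 321.429ms @ 3/7 + 321.429ms (3/7)
3. 642.857ms @ 6/7 + 321.429ms (3/7)
4. 964.286ms @ 9/7 + 321.429ms (3/7)
5. 1285.714ms @ 12/7 + 321.429ms (3/7)
6. 1607.143ms @ 15/7 + 321.429ms (3/7)
7. 1928.571ms @ 18/7 + 321.429ms (3/7)
8. 2250.0ms @ 3 + 1125.0ms (3/2)
9. 3375.0ms @ 9/2 + 1125.0ms (3/2)

note 4 onset = 9/7b = 964.286ms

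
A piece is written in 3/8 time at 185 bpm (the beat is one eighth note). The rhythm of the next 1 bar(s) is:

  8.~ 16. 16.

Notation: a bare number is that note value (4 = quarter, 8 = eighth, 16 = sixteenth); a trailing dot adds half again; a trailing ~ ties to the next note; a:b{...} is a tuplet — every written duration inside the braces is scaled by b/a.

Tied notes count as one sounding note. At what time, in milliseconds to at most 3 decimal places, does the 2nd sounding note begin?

1. 0.0ms @ 0 + 729.73ms (9/4)
2. 729.73ms @ 9/4 + 243.243ms (3/4)

note 2 onset = 9/4b = 729.73ms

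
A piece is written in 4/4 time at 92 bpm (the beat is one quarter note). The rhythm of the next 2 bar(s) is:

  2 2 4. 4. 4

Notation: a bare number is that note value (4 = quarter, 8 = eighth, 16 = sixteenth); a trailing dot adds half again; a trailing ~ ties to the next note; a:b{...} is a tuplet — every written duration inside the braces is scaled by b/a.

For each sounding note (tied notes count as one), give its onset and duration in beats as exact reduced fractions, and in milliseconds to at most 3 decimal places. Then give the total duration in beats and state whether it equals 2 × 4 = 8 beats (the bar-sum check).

1) 0.0ms=0b +1304.348ms=2b
2) 1304.348ms=2b +1304.348ms=2b
3) 2608.696ms=4b +978.261ms=3/2b
4) 3586.957ms=11/2b +978.261ms=3/2b
5) 4565.217ms=7b +652.174ms=1b
Σ=8b of 8 (92bpm 4/4) — PASS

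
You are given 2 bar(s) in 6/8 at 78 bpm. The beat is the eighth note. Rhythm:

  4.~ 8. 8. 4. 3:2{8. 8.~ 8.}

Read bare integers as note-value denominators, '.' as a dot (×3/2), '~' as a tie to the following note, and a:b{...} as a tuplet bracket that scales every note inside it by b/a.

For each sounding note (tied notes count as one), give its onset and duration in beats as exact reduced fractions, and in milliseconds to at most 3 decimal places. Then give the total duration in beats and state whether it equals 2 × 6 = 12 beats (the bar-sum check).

1) 0.0ms=0b +3461.538ms=9/2b
2) 3461.538ms=9/2b +1153.846ms=3/2b
3) 4615.385ms=6b +2307.692ms=3b
4) 6923.077ms=9b +769.231ms=1b
5) 7692.308ms=10b +1538.462ms=2b
Σ=12b of 12 (78bpm 6/8) — PASS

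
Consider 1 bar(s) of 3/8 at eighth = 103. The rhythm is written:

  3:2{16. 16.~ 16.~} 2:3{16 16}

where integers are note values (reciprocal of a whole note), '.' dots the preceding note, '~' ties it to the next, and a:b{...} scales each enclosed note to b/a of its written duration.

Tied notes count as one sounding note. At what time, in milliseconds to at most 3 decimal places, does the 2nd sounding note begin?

note 2 onset = 1/2b = 291.262ms

1. 0.0ms @ 0 + 291.262ms (1/2)
2. 291.262ms @ 1/2 + 1019.417ms (7/4)
3. 1310.68ms @ 9/4 + 436.893ms (3/4)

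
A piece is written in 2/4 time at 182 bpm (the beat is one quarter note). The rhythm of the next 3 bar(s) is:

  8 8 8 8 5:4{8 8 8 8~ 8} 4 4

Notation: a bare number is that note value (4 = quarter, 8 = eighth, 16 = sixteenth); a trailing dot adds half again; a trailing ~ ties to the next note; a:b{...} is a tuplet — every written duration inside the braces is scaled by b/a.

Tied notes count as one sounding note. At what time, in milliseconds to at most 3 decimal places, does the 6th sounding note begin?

note 6 onset = 12/5b = 791.209ms

1. 0.0ms @ 0 + 164.835ms (1/2)
2. 164.835ms @ 1/2 + 164.835ms (1/2)
3. 329.67ms @ 1 + 164.835ms (1/2)
4. 494.505ms @ 3/2 + 164.835ms (1/2)
5. 659.341ms @ 2 + 131.868ms (2/5)
6. 791.209ms @ 12/5 + 131.868ms (2/5)
7. 923.077ms @ 14/5 + 131.868ms (2/5)
8. 1054.945ms @ 16/5 + 263.736ms (4/5)
9. 1318.681ms @ 4 + 329.67ms (1)
10. 1648.352ms @ 5 + 329.67ms (1)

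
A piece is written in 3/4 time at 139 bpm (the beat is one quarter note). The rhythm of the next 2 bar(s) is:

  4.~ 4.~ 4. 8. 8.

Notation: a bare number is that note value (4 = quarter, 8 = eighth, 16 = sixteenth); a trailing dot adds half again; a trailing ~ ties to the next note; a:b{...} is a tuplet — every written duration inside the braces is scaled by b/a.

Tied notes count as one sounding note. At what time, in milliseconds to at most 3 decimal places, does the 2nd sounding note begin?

note 2 onset = 9/2b = 1942.446ms

1. 0.0ms @ 0 + 1942.446ms (9/2)
2. 1942.446ms @ 9/2 + 323.741ms (3/4)
3. 2266.187ms @ 21/4 + 323.741ms (3/4)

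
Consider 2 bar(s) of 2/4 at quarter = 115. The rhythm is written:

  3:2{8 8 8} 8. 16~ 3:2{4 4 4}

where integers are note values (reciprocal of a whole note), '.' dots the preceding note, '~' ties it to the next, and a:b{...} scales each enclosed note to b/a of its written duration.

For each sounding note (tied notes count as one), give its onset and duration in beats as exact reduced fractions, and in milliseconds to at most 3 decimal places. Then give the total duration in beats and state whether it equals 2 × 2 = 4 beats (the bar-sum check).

1) 0.0ms=0b +173.913ms=1/3b
2) 173.913ms=1/3b +173.913ms=1/3b
3) 347.826ms=2/3b +173.913ms=1/3b
4) 521.739ms=1b +391.304ms=3/4b
5) 913.043ms=7/4b +478.261ms=11/12b
6) 1391.304ms=8/3b +347.826ms=2/3b
7) 1739.13ms=10/3b +347.826ms=2/3b
Σ=4b of 4 (115bpm 2/4) — PASS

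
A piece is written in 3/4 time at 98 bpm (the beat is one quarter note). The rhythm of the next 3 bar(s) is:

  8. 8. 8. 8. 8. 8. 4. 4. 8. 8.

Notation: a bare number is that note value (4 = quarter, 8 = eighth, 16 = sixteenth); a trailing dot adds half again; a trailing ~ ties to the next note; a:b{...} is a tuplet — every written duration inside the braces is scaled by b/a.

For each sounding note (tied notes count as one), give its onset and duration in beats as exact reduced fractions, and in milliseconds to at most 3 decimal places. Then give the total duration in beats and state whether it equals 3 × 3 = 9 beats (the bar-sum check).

1) 0.0ms=0b +459.184ms=3/4b
2) 459.184ms=3/4b +459.184ms=3/4b
3) 918.367ms=3/2b +459.184ms=3/4b
4) 1377.551ms=9/4b +459.184ms=3/4b
5) 1836.735ms=3b +459.184ms=3/4b
6) 2295.918ms=15/4b +459.184ms=3/4b
7) 2755.102ms=9/2b +918.367ms=3/2b
8) 3673.469ms=6b +918.367ms=3/2b
9) 4591.837ms=15/2b +459.184ms=3/4b
10) 5051.02ms=33/4b +459.184ms=3/4b
Σ=9b of 9 (98bpm 3/4) — PASS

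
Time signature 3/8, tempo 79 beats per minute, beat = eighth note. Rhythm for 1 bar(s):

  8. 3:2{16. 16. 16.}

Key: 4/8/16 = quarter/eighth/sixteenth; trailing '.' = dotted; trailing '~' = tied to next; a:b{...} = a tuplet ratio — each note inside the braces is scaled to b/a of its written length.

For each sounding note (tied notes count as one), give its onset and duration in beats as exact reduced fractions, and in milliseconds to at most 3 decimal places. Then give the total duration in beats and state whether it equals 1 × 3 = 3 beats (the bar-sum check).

1) 0.0ms=0b +1139.241ms=3/2b
2) 1139.241ms=3/2b +379.747ms=1/2b
3) 1518.987ms=2b +379.747ms=1/2b
4) 1898.734ms=5/2b +379.747ms=1/2b
Σ=3b of 3 (79bpm 3/8) — PASS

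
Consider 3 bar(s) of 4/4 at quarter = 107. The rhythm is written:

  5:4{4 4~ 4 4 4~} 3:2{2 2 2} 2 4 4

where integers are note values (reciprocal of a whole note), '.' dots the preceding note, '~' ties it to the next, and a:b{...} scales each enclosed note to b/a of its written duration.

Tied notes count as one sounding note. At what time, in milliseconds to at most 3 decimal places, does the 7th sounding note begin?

1. 0.0ms @ 0 + 448.598ms (4/5)
2. 448.598ms @ 4/5 + 897.196ms (8/5)
3. 1345.794ms @ 12/5 + 448.598ms (4/5)
4. 1794.393ms @ 16/5 + 1196.262ms (32/15)
5. 2990.654ms @ 16/3 + 747.664ms (4/3)
6. 3738.318ms @ 20/3 + 747.664ms (4/3)
7. 4485.981ms @ 8 + 1121.495ms (2)
8. 5607.477ms @ 10 + 560.748ms (1)
9. 6168.224ms @ 11 + 560.748ms (1)

note 7 onset = 8b = 4485.981ms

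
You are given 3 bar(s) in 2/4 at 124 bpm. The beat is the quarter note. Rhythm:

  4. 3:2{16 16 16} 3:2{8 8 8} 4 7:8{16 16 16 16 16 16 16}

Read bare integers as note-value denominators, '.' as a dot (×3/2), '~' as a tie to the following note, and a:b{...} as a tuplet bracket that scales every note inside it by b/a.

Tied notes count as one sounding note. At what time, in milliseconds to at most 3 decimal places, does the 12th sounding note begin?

note 12 onset = 34/7b = 2350.23ms

1. 0.0ms @ 0 + 725.806ms (3/2)
2. 725.806ms @ 3/2 + 80.645ms (1/6)
3. 806.452ms @ 5/3 + 80.645ms (1/6)
4. 887.097ms @ 11/6 + 80.645ms (1/6)
5. 967.742ms @ 2 + 161.29ms (1/3)
6. 1129.032ms @ 7/3 + 161.29ms (1/3)
7. 1290.323ms @ 8/3 + 161.29ms (1/3)
8. 1451.613ms @ 3 + 483.871ms (1)
9. 1935.484ms @ 4 + 138.249ms (2/7)
10. 2073.733ms @ 30/7 + 138.249ms (2/7)
11. 2211.982ms @ 32/7 + 138.249ms (2/7)
12. 2350.23ms @ 34/7 + 138.249ms (2/7)
13. 2488.479ms @ 36/7 + 138.249ms (2/7)
14. 2626.728ms @ 38/7 + 138.249ms (2/7)
15. 2764.977ms @ 40/7 + 138.249ms (2/7)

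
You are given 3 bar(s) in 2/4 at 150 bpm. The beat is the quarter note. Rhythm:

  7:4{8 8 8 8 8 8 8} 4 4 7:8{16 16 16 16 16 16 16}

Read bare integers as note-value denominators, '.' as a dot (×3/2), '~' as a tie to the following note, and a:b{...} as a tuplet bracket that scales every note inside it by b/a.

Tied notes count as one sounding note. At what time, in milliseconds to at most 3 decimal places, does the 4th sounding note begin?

note 4 onset = 6/7b = 342.857ms

1. 0.0ms @ 0 + 114.286ms (2/7)
2. 114.286ms @ 2/7 + 114.286ms (2/7)
3. 228.571ms @ 4/7 + 114.286ms (2/7)
4. 342.857ms @ 6/7 + 114.286ms (2/7)
5. 457.143ms @ 8/7 + 114.286ms (2/7)
6. 571.429ms @ 10/7 + 114.286ms (2/7)
7. 685.714ms @ 12/7 + 114.286ms (2/7)
8. 800.0ms @ 2 + 400.0ms (1)
9. 1200.0ms @ 3 + 400.0ms (1)
10. 1600.0ms @ 4 + 114.286ms (2/7)
11. 1714.286ms @ 30/7 + 114.286ms (2/7)
12. 1828.571ms @ 32/7 + 114.286ms (2/7)
13. 1942.857ms @ 34/7 + 114.286ms (2/7)
14. 2057.143ms @ 36/7 + 114.286ms (2/7)
15. 2171.429ms @ 38/7 + 114.286ms (2/7)
16. 2285.714ms @ 40/7 + 114.286ms (2/7)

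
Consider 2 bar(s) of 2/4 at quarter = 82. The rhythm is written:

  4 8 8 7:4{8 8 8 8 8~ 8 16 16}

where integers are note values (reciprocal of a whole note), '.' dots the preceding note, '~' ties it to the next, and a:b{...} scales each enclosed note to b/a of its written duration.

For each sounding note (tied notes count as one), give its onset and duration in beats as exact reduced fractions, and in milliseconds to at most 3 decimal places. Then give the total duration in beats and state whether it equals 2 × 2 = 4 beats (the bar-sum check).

1) 0.0ms=0b +731.707ms=1b
2) 731.707ms=1b +365.854ms=1/2b
3) 1097.561ms=3/2b +365.854ms=1/2b
4) 1463.415ms=2b +209.059ms=2/7b
5) 1672.474ms=16/7b +209.059ms=2/7b
6) 1881.533ms=18/7b +209.059ms=2/7b
7) 2090.592ms=20/7b +209.059ms=2/7b
8) 2299.652ms=22/7b +418.118ms=4/7b
9) 2717.77ms=26/7b +104.53ms=1/7b
10) 2822.3ms=27/7b +104.53ms=1/7b
Σ=4b of 4 (82bpm 2/4) — PASS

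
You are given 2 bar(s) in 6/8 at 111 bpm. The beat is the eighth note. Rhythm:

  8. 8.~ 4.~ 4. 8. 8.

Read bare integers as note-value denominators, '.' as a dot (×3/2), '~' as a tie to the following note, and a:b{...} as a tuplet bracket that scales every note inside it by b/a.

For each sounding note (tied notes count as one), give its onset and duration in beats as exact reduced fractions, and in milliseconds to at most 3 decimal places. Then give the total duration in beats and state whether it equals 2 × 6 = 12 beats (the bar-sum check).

1) 0.0ms=0b +810.811ms=3/2b
2) 810.811ms=3/2b +4054.054ms=15/2b
3) 4864.865ms=9b +810.811ms=3/2b
4) 5675.676ms=21/2b +810.811ms=3/2b
Σ=12b of 12 (111bpm 6/8) — PASS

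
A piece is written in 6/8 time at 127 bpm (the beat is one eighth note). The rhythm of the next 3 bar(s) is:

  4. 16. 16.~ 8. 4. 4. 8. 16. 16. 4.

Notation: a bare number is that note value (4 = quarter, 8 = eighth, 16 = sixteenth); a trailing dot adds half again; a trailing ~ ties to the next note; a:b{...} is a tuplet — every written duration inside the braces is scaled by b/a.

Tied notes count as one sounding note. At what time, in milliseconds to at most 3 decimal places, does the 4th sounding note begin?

1. 0.0ms @ 0 + 1417.323ms (3)
2. 1417.323ms @ 3 + 354.331ms (3/4)
3. 1771.654ms @ 15/4 + 1062.992ms (9/4)
4. 2834.646ms @ 6 + 1417.323ms (3)
5. 4251.969ms @ 9 + 1417.323ms (3)
6. 5669.291ms @ 12 + 708.661ms (3/2)
7. 6377.953ms @ 27/2 + 354.331ms (3/4)
8. 6732.283ms @ 57/4 + 354.331ms (3/4)
9. 7086.614ms @ 15 + 1417.323ms (3)

note 4 onset = 6b = 2834.646ms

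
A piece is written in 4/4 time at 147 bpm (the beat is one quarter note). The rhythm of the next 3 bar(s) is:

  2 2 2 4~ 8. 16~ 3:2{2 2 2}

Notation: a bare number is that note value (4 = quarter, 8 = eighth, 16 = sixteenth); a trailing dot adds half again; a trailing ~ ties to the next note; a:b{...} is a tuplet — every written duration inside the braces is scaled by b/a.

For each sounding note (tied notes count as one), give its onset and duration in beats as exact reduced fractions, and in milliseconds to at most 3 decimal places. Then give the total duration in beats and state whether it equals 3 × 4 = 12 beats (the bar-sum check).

1) 0.0ms=0b +816.327ms=2b
2) 816.327ms=2b +816.327ms=2b
3) 1632.653ms=4b +816.327ms=2b
4) 2448.98ms=6b +714.286ms=7/4b
5) 3163.265ms=31/4b +646.259ms=19/12b
6) 3809.524ms=28/3b +544.218ms=4/3b
7) 4353.741ms=32/3b +544.218ms=4/3b
Σ=12b of 12 (147bpm 4/4) — PASS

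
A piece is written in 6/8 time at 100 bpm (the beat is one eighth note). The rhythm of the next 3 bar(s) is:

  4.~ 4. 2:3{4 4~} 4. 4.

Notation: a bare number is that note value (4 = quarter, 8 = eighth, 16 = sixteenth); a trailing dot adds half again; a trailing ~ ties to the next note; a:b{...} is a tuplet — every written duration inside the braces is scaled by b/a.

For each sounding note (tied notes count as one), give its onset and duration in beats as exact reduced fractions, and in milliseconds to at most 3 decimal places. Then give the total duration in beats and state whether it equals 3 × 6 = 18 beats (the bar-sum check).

1) 0.0ms=0b +3600.0ms=6b
2) 3600.0ms=6b +1800.0ms=3b
3) 5400.0ms=9b +3600.0ms=6b
4) 9000.0ms=15b +1800.0ms=3b
Σ=18b of 18 (100bpm 6/8) — PASS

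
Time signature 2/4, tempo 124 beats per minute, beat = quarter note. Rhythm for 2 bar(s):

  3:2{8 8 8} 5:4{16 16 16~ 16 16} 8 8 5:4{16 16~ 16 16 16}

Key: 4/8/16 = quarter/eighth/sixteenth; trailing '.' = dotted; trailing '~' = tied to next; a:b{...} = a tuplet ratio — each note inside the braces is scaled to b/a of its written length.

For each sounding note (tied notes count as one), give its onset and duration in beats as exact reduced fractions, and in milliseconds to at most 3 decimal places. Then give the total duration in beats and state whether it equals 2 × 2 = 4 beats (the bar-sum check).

1) 0.0ms=0b +161.29ms=1/3b
2) 161.29ms=1/3b +161.29ms=1/3b
3) 322.581ms=2/3b +161.29ms=1/3b
4) 483.871ms=1b +96.774ms=1/5b
5) 580.645ms=6/5b +96.774ms=1/5b
6) 677.419ms=7/5b +193.548ms=2/5b
7) 870.968ms=9/5b +96.774ms=1/5b
8) 967.742ms=2b +241.935ms=1/2b
9) 1209.677ms=5/2b +241.935ms=1/2b
10) 1451.613ms=3b +96.774ms=1/5b
11) 1548.387ms=16/5b +193.548ms=2/5b
12) 1741.935ms=18/5b +96.774ms=1/5b
13) 1838.71ms=19/5b +96.774ms=1/5b
Σ=4b of 4 (124bpm 2/4) — PASS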